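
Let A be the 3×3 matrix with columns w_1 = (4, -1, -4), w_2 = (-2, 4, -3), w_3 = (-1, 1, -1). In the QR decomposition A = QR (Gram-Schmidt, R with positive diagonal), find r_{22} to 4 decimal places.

w_1 = (4, -1, -4); ‖w_1‖ = 5.7446, so q_1 = (0.6963, -0.1741, -0.6963).
q_1·w_2 = 0.6963·(-2) + (-0.1741)·4 + (-0.6963)·(-3) = 0.0000.
u_2 = w_2 + 0.0000·q_1 = (-2.0000, 4.0000, -3.0000).
r_{22} = ‖u_2‖ = 5.3852.

r_{22} = 5.3852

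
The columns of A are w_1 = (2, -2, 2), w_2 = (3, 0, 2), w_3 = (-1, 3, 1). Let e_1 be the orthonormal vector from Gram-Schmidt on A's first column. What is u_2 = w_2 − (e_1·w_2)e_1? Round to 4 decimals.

w_1 = (2, -2, 2); ‖w_1‖ = 3.4641, so e_1 = (0.5774, -0.5774, 0.5774).
e_1·w_2 = 0.5774·3 + (-0.5774)·0 + 0.5774·2 = 2.8868.
u_2 = w_2 − 2.8868·e_1 = (1.3333, 1.6667, 0.3333).

u_2 = (1.3333, 1.6667, 0.3333)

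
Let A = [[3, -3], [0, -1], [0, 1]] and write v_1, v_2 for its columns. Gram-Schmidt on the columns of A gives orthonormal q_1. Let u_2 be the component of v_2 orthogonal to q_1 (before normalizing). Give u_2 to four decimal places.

u_2 = (0.0000, -1.0000, 1.0000)

q_1 = v_1/‖v_1‖ = (3, 0, 0)/3.0000 = (1.0000, 0.0000, 0.0000).
r_{12} = q_1·v_2 = -3.0000.
u_2 = v_2 + 3.0000·q_1 = (0.0000, -1.0000, 1.0000).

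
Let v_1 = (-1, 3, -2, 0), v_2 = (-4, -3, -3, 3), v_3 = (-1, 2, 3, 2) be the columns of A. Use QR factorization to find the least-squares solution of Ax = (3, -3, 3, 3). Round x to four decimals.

v_1 = (-1, 3, -2, 0); ‖v_1‖ = 3.7417, so e_1 = (-0.2673, 0.8018, -0.5345, 0.0000).
e_1·v_2 = (-0.2673)·(-4) + 0.8018·(-3) + (-0.5345)·(-3) + 0.0000·3 = 0.2673.
u_2 = v_2 − 0.2673·e_1 = (-3.9286, -3.2143, -2.8571, 3.0000).
‖u_2‖ = 6.5520, so e_2 = (-0.5996, -0.4906, -0.4361, 0.4579).
e_1·v_3 = (-0.2673)·(-1) + 0.8018·2 + (-0.5345)·3 + 0.0000·2 = 0.2673; e_2·v_3 = (-0.5996)·(-1) + (-0.4906)·2 + (-0.4361)·3 + 0.4579·2 = -0.7740.
u_3 = v_3 − 0.2673·e_1 + 0.7740·e_2 = (-1.3927, 1.4060, 2.8053, 2.3544).
‖u_3‖ = 4.1629, so e_3 = (-0.3345, 0.3377, 0.6739, 0.5656).
Qᵀb = (-4.8107, -0.2616, 1.7015).
Back-substitute: x_3 = 1.7015/4.1629 = 0.4087.
x_2 = (-0.2616 + 0.7740·0.4087)/6.5520 = 0.0084.
x_1 = (-4.8107 − 0.2673·0.0084 − 0.2673·0.4087)/3.7417 = -1.3155.

x = (-1.3155, 0.0084, 0.4087)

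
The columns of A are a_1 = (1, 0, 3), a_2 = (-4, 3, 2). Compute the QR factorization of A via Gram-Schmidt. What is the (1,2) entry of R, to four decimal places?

a_1 = (1, 0, 3); ‖a_1‖ = 3.1623, so e_1 = (0.3162, 0.0000, 0.9487).
r_{12} = e_1·a_2 = 0.6325.

r_{12} = 0.6325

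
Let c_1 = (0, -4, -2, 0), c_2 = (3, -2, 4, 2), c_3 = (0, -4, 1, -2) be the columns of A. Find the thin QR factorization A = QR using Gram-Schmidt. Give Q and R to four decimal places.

Q = [[0.0000, 0.5222, -0.2390], [-0.8944, -0.3482, -0.2350], [-0.4472, 0.6963, 0.4700], [0.0000, 0.3482, -0.8165]], R = [[4.4721, 0.0000, 3.1305], [0.0000, 5.7446, 1.3926], [0.0000, 0.0000, 3.0431]]

e_1 = c_1/‖c_1‖ = (0, -4, -2, 0)/4.4721 = (0.0000, -0.8944, -0.4472, 0.0000).
r_{12} = e_1·c_2 = 0.0000.
u_2 = c_2 + 0.0000·e_1 = (3.0000, -2.0000, 4.0000, 2.0000).
‖u_2‖ = 5.7446, so e_2 = (0.5222, -0.3482, 0.6963, 0.3482).
r_{13} = e_1·c_3 = 3.1305; r_{23} = e_2·c_3 = 1.3926.
u_3 = c_3 − 3.1305·e_1 − 1.3926·e_2 = (-0.7273, -0.7152, 1.4303, -2.4848).
‖u_3‖ = 3.0431, so e_3 = (-0.2390, -0.2350, 0.4700, -0.8165).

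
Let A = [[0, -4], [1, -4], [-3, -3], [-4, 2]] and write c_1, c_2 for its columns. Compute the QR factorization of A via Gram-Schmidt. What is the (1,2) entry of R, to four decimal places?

c_1 = (0, 1, -3, -4); ‖c_1‖ = 5.0990, so q_1 = (0.0000, 0.1961, -0.5883, -0.7845).
r_{12} = q_1·c_2 = -0.5883.

r_{12} = -0.5883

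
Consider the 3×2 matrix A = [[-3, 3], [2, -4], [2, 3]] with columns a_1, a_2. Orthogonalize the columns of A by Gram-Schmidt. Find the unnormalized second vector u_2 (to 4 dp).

u_2 = (1.0588, -2.7059, 4.2941)

e_1 = a_1/‖a_1‖ = (-3, 2, 2)/4.1231 = (-0.7276, 0.4851, 0.4851).
r_{12} = e_1·a_2 = -2.6679.
u_2 = a_2 + 2.6679·e_1 = (1.0588, -2.7059, 4.2941).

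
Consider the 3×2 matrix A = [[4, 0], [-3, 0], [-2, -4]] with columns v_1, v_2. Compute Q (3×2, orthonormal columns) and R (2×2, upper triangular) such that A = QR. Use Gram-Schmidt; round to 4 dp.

v_1 = (4, -3, -2); ‖v_1‖ = 5.3852, so e_1 = (0.7428, -0.5571, -0.3714).
e_1·v_2 = 0.7428·0 + (-0.5571)·0 + (-0.3714)·(-4) = 1.4856.
u_2 = v_2 − 1.4856·e_1 = (-1.1034, 0.8276, -3.4483).
‖u_2‖ = 3.7139, so e_2 = (-0.2971, 0.2228, -0.9285).

Q = [[0.7428, -0.2971], [-0.5571, 0.2228], [-0.3714, -0.9285]], R = [[5.3852, 1.4856], [0.0000, 3.7139]]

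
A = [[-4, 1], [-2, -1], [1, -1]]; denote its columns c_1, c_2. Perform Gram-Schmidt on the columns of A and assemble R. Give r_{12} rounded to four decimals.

r_{12} = -0.6547

c_1 = (-4, -2, 1); ‖c_1‖ = 4.5826, so q_1 = (-0.8729, -0.4364, 0.2182).
r_{12} = q_1·c_2 = -0.6547.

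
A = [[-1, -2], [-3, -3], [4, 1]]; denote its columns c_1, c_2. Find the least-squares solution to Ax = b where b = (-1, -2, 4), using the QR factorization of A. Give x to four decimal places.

x = (1.0216, -0.2374)

c_1 = (-1, -3, 4); ‖c_1‖ = 5.0990, so q_1 = (-0.1961, -0.5883, 0.7845).
q_1·c_2 = (-0.1961)·(-2) + (-0.5883)·(-3) + 0.7845·1 = 2.9417.
u_2 = c_2 − 2.9417·q_1 = (-1.4231, -1.2692, -1.3077).
‖u_2‖ = 2.3122, so q_2 = (-0.6155, -0.5489, -0.5656).
Qᵀb = (4.5107, -0.5489).
Back-substitute: x_2 = -0.5489/2.3122 = -0.2374.
x_1 = (4.5107 − 2.9417·(-0.2374))/5.0990 = 1.0216.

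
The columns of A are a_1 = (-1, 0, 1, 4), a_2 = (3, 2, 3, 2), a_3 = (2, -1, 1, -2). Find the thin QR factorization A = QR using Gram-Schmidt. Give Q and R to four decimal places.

Q = [[-0.2357, 0.7271, 0.2338], [0.0000, 0.4222, -0.8916], [0.2357, 0.5394, 0.3860], [0.9428, 0.0469, -0.0381]], R = [[4.2426, 1.8856, -2.1213], [0.0000, 4.7376, 1.4776], [0.0000, 0.0000, 1.8212]]

a_1 = (-1, 0, 1, 4); ‖a_1‖ = 4.2426, so q_1 = (-0.2357, 0.0000, 0.2357, 0.9428).
q_1·a_2 = (-0.2357)·3 + 0.0000·2 + 0.2357·3 + 0.9428·2 = 1.8856.
u_2 = a_2 − 1.8856·q_1 = (3.4444, 2.0000, 2.5556, 0.2222).
‖u_2‖ = 4.7376, so q_2 = (0.7271, 0.4222, 0.5394, 0.0469).
q_1·a_3 = (-0.2357)·2 + 0.0000·(-1) + 0.2357·1 + 0.9428·(-2) = -2.1213; q_2·a_3 = 0.7271·2 + 0.4222·(-1) + 0.5394·1 + 0.0469·(-2) = 1.4776.
u_3 = a_3 + 2.1213·q_1 − 1.4776·q_2 = (0.4257, -1.6238, 0.7030, -0.0693).
‖u_3‖ = 1.8212, so q_3 = (0.2338, -0.8916, 0.3860, -0.0381).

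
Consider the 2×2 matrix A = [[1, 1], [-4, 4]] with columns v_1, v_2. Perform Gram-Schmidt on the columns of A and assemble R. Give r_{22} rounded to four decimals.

r_{22} = 1.9403

q_1 = v_1/‖v_1‖ = (1, -4)/4.1231 = (0.2425, -0.9701).
r_{12} = q_1·v_2 = -3.6380.
u_2 = v_2 + 3.6380·q_1 = (1.8824, 0.4706).
r_{22} = ‖u_2‖ = 1.9403.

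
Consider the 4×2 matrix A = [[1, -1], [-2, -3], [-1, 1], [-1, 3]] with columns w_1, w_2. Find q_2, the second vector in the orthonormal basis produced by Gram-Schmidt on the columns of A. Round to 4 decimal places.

w_1 = (1, -2, -1, -1); ‖w_1‖ = 2.6458, so q_1 = (0.3780, -0.7559, -0.3780, -0.3780).
q_1·w_2 = 0.3780·(-1) + (-0.7559)·(-3) + (-0.3780)·1 + (-0.3780)·3 = 0.3780.
u_2 = w_2 − 0.3780·q_1 = (-1.1429, -2.7143, 1.1429, 3.1429).
‖u_2‖ = 4.4561, so q_2 = (-0.2565, -0.6091, 0.2565, 0.7053).

q_2 = (-0.2565, -0.6091, 0.2565, 0.7053)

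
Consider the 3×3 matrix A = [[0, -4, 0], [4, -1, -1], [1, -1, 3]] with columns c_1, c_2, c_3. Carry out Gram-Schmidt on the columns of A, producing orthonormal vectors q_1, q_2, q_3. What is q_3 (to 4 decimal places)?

c_1 = (0, 4, 1); ‖c_1‖ = 4.1231, so q_1 = (0.0000, 0.9701, 0.2425).
q_1·c_2 = 0.0000·(-4) + 0.9701·(-1) + 0.2425·(-1) = -1.2127.
u_2 = c_2 + 1.2127·q_1 = (-4.0000, 0.1765, -0.7059).
‖u_2‖ = 4.0656, so q_2 = (-0.9839, 0.0434, -0.1736).
q_1·c_3 = 0.0000·0 + 0.9701·(-1) + 0.2425·3 = -0.2425; q_2·c_3 = (-0.9839)·0 + 0.0434·(-1) + (-0.1736)·3 = -0.5643.
u_3 = c_3 + 0.2425·q_1 + 0.5643·q_2 = (-0.5552, -0.7402, 2.9609).
‖u_3‖ = 3.1021, so q_3 = (-0.1790, -0.2386, 0.9545).

q_3 = (-0.1790, -0.2386, 0.9545)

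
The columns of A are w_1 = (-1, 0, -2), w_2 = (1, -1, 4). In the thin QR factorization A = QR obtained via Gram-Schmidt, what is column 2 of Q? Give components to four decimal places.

e_2 = (-0.5963, -0.7454, 0.2981)

e_1 = w_1/‖w_1‖ = (-1, 0, -2)/2.2361 = (-0.4472, 0.0000, -0.8944).
r_{12} = e_1·w_2 = -4.0249.
u_2 = w_2 + 4.0249·e_1 = (-0.8000, -1.0000, 0.4000).
‖u_2‖ = 1.3416, so e_2 = (-0.5963, -0.7454, 0.2981).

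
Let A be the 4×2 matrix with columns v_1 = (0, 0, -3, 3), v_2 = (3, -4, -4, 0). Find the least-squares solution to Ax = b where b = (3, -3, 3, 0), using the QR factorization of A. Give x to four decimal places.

q_1 = v_1/‖v_1‖ = (0, 0, -3, 3)/4.2426 = (0.0000, 0.0000, -0.7071, 0.7071).
r_{12} = q_1·v_2 = 2.8284.
u_2 = v_2 − 2.8284·q_1 = (3.0000, -4.0000, -2.0000, -2.0000).
‖u_2‖ = 5.7446, so q_2 = (0.5222, -0.6963, -0.3482, -0.3482).
Qᵀb = (-2.1213, 2.6112).
Back-substitute: x_2 = 2.6112/5.7446 = 0.4545.
x_1 = (-2.1213 − 2.8284·0.4545)/4.2426 = -0.8030.

x = (-0.8030, 0.4545)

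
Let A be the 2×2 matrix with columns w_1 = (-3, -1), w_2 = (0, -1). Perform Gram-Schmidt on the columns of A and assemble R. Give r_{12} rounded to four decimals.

w_1 = (-3, -1); ‖w_1‖ = 3.1623, so e_1 = (-0.9487, -0.3162).
r_{12} = e_1·w_2 = 0.3162.

r_{12} = 0.3162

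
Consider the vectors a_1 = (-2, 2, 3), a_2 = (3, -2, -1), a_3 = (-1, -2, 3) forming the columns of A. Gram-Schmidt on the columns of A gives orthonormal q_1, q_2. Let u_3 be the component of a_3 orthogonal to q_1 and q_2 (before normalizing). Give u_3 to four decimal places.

u_3 = (-1.3913, -2.4348, 0.6957)

a_1 = (-2, 2, 3); ‖a_1‖ = 4.1231, so q_1 = (-0.4851, 0.4851, 0.7276).
q_1·a_2 = (-0.4851)·3 + 0.4851·(-2) + 0.7276·(-1) = -3.1530.
u_2 = a_2 + 3.1530·q_1 = (1.4706, -0.4706, 1.2941).
‖u_2‖ = 2.0147, so q_2 = (0.7299, -0.2336, 0.6424).
q_1·a_3 = (-0.4851)·(-1) + 0.4851·(-2) + 0.7276·3 = 1.6977; q_2·a_3 = 0.7299·(-1) + (-0.2336)·(-2) + 0.6424·3 = 1.6643.
u_3 = a_3 − 1.6977·q_1 − 1.6643·q_2 = (-1.3913, -2.4348, 0.6957).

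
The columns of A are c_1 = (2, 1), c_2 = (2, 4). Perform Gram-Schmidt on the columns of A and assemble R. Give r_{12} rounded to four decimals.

r_{12} = 3.5777

c_1 = (2, 1); ‖c_1‖ = 2.2361, so q_1 = (0.8944, 0.4472).
r_{12} = q_1·c_2 = 3.5777.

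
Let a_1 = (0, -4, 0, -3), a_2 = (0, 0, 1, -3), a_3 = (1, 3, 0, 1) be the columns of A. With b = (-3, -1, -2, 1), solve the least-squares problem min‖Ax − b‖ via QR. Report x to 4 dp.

a_1 = (0, -4, 0, -3); ‖a_1‖ = 5.0000, so q_1 = (0.0000, -0.8000, 0.0000, -0.6000).
q_1·a_2 = 0.0000·0 + (-0.8000)·0 + 0.0000·1 + (-0.6000)·(-3) = 1.8000.
u_2 = a_2 − 1.8000·q_1 = (0.0000, 1.4400, 1.0000, -1.9200).
‖u_2‖ = 2.6000, so q_2 = (0.0000, 0.5538, 0.3846, -0.7385).
q_1·a_3 = 0.0000·1 + (-0.8000)·3 + 0.0000·0 + (-0.6000)·1 = -3.0000; q_2·a_3 = 0.0000·1 + 0.5538·3 + 0.3846·0 + (-0.7385)·1 = 0.9231.
u_3 = a_3 + 3.0000·q_1 − 0.9231·q_2 = (1.0000, 0.0888, -0.3550, -0.1183).
‖u_3‖ = 1.0714, so q_3 = (0.9333, 0.0828, -0.3314, -0.1105).
Qᵀb = (0.2000, -2.0615, -2.3306).
Back-substitute: x_3 = -2.3306/1.0714 = -2.1753.
x_2 = (-2.0615 − 0.9231·(-2.1753))/2.6000 = -0.0206.
x_1 = (0.2000 − 1.8000·(-0.0206) + 3.0000·(-2.1753))/5.0000 = -1.2577.

x = (-1.2577, -0.0206, -2.1753)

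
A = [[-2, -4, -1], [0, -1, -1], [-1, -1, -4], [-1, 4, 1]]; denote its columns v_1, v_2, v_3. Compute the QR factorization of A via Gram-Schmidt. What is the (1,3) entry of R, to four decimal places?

r_{13} = 2.0412

v_1 = (-2, 0, -1, -1); ‖v_1‖ = 2.4495, so q_1 = (-0.8165, 0.0000, -0.4082, -0.4082).
r_{13} = q_1·v_3 = 2.0412.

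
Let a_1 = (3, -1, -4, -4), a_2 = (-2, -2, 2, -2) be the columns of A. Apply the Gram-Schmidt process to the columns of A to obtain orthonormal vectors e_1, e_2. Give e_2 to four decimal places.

e_2 = (-0.4338, -0.5302, 0.4097, -0.6025)

e_1 = a_1/‖a_1‖ = (3, -1, -4, -4)/6.4807 = (0.4629, -0.1543, -0.6172, -0.6172).
r_{12} = e_1·a_2 = -0.6172.
u_2 = a_2 + 0.6172·e_1 = (-1.7143, -2.0952, 1.6190, -2.3810).
‖u_2‖ = 3.9521, so e_2 = (-0.4338, -0.5302, 0.4097, -0.6025).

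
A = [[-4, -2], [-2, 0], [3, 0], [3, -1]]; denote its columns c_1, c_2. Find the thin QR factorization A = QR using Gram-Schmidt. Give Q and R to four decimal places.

Q = [[-0.6489, -0.7072], [-0.3244, 0.1263], [0.4867, -0.1894], [0.4867, -0.6693]], R = [[6.1644, 0.8111], [0.0000, 2.0838]]

c_1 = (-4, -2, 3, 3); ‖c_1‖ = 6.1644, so e_1 = (-0.6489, -0.3244, 0.4867, 0.4867).
e_1·c_2 = (-0.6489)·(-2) + (-0.3244)·0 + 0.4867·0 + 0.4867·(-1) = 0.8111.
u_2 = c_2 − 0.8111·e_1 = (-1.4737, 0.2632, -0.3947, -1.3947).
‖u_2‖ = 2.0838, so e_2 = (-0.7072, 0.1263, -0.1894, -0.6693).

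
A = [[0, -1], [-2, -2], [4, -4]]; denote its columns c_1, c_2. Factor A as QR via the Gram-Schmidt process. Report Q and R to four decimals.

Q = [[0.0000, -0.2692], [-0.4472, -0.8614], [0.8944, -0.4307]], R = [[4.4721, -2.6833], [0.0000, 3.7148]]

c_1 = (0, -2, 4); ‖c_1‖ = 4.4721, so q_1 = (0.0000, -0.4472, 0.8944).
q_1·c_2 = 0.0000·(-1) + (-0.4472)·(-2) + 0.8944·(-4) = -2.6833.
u_2 = c_2 + 2.6833·q_1 = (-1.0000, -3.2000, -1.6000).
‖u_2‖ = 3.7148, so q_2 = (-0.2692, -0.8614, -0.4307).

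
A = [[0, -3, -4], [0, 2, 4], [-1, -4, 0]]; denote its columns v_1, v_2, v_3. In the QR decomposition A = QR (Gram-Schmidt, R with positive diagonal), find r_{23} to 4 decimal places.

r_{23} = 5.5470

e_1 = v_1/‖v_1‖ = (0, 0, -1)/1.0000 = (0.0000, 0.0000, -1.0000).
r_{12} = e_1·v_2 = 4.0000.
u_2 = v_2 − 4.0000·e_1 = (-3.0000, 2.0000, 0.0000).
‖u_2‖ = 3.6056, so e_2 = (-0.8321, 0.5547, 0.0000).
r_{23} = e_2·v_3 = 5.5470.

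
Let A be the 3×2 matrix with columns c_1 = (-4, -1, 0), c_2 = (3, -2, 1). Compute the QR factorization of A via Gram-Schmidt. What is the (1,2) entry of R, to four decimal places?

r_{12} = -2.4254

q_1 = c_1/‖c_1‖ = (-4, -1, 0)/4.1231 = (-0.9701, -0.2425, 0.0000).
r_{12} = q_1·c_2 = -2.4254.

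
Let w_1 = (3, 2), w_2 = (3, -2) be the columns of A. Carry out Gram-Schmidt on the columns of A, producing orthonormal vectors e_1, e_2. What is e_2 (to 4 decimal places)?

e_1 = w_1/‖w_1‖ = (3, 2)/3.6056 = (0.8321, 0.5547).
r_{12} = e_1·w_2 = 1.3868.
u_2 = w_2 − 1.3868·e_1 = (1.8462, -2.7692).
‖u_2‖ = 3.3282, so e_2 = (0.5547, -0.8321).

e_2 = (0.5547, -0.8321)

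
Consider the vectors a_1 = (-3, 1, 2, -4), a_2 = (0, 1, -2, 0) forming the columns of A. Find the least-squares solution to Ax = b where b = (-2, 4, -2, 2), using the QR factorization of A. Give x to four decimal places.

a_1 = (-3, 1, 2, -4); ‖a_1‖ = 5.4772, so q_1 = (-0.5477, 0.1826, 0.3651, -0.7303).
q_1·a_2 = (-0.5477)·0 + 0.1826·1 + 0.3651·(-2) + (-0.7303)·0 = -0.5477.
u_2 = a_2 + 0.5477·q_1 = (-0.3000, 1.1000, -1.8000, -0.4000).
‖u_2‖ = 2.1679, so q_2 = (-0.1384, 0.5074, -0.8303, -0.1845).
Qᵀb = (-0.3651, 3.5979).
Back-substitute: x_2 = 3.5979/2.1679 = 1.6596.
x_1 = (-0.3651 + 0.5477·1.6596)/5.4772 = 0.0993.

x = (0.0993, 1.6596)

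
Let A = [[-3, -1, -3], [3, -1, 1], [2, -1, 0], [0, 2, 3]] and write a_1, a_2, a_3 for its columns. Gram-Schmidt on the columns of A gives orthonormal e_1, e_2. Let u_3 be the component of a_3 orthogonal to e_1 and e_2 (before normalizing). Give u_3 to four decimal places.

e_1 = a_1/‖a_1‖ = (-3, 3, 2, 0)/4.6904 = (-0.6396, 0.6396, 0.4264, 0.0000).
r_{12} = e_1·a_2 = -0.4264.
u_2 = a_2 + 0.4264·e_1 = (-1.2727, -0.7273, -0.8182, 2.0000).
‖u_2‖ = 2.6112, so e_2 = (-0.4874, -0.2785, -0.3133, 0.7659).
r_{13} = e_1·a_3 = 2.5584; r_{23} = e_2·a_3 = 3.4816.
u_3 = a_3 − 2.5584·e_1 − 3.4816·e_2 = (0.3333, 0.3333, 0.0000, 0.3333).

u_3 = (0.3333, 0.3333, 0.0000, 0.3333)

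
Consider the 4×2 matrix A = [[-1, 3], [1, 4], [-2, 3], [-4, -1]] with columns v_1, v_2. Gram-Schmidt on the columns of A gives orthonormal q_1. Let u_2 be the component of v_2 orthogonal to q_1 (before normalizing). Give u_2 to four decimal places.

v_1 = (-1, 1, -2, -4); ‖v_1‖ = 4.6904, so q_1 = (-0.2132, 0.2132, -0.4264, -0.8528).
q_1·v_2 = (-0.2132)·3 + 0.2132·4 + (-0.4264)·3 + (-0.8528)·(-1) = -0.2132.
u_2 = v_2 + 0.2132·q_1 = (2.9545, 4.0455, 2.9091, -1.1818).

u_2 = (2.9545, 4.0455, 2.9091, -1.1818)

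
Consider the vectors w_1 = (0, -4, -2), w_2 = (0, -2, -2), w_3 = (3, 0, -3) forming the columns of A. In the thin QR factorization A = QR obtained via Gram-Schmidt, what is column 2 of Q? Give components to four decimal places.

e_2 = (0.0000, 0.4472, -0.8944)

e_1 = w_1/‖w_1‖ = (0, -4, -2)/4.4721 = (0.0000, -0.8944, -0.4472).
r_{12} = e_1·w_2 = 2.6833.
u_2 = w_2 − 2.6833·e_1 = (0.0000, 0.4000, -0.8000).
‖u_2‖ = 0.8944, so e_2 = (0.0000, 0.4472, -0.8944).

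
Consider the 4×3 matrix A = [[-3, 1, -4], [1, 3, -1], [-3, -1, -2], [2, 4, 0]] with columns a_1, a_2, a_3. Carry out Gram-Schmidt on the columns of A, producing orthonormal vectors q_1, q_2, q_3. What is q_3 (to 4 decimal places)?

a_1 = (-3, 1, -3, 2); ‖a_1‖ = 4.7958, so q_1 = (-0.6255, 0.2085, -0.6255, 0.4170).
q_1·a_2 = (-0.6255)·1 + 0.2085·3 + (-0.6255)·(-1) + 0.4170·4 = 2.2937.
u_2 = a_2 − 2.2937·q_1 = (2.4348, 2.5217, 0.4348, 3.0435).
‖u_2‖ = 4.6625, so q_2 = (0.5222, 0.5409, 0.0933, 0.6528).
q_1·a_3 = (-0.6255)·(-4) + 0.2085·(-1) + (-0.6255)·(-2) + 0.4170·0 = 3.5447; q_2·a_3 = 0.5222·(-4) + 0.5409·(-1) + 0.0933·(-2) + 0.6528·0 = -2.8162.
u_3 = a_3 − 3.5447·q_1 + 2.8162·q_2 = (-0.3120, -0.2160, 0.4800, 0.3600).
‖u_3‖ = 0.7099, so q_3 = (-0.4395, -0.3043, 0.6761, 0.5071).

q_3 = (-0.4395, -0.3043, 0.6761, 0.5071)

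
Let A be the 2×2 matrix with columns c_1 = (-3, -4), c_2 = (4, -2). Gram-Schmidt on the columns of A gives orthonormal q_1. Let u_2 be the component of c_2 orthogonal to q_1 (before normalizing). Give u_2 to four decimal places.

c_1 = (-3, -4); ‖c_1‖ = 5.0000, so q_1 = (-0.6000, -0.8000).
q_1·c_2 = (-0.6000)·4 + (-0.8000)·(-2) = -0.8000.
u_2 = c_2 + 0.8000·q_1 = (3.5200, -2.6400).

u_2 = (3.5200, -2.6400)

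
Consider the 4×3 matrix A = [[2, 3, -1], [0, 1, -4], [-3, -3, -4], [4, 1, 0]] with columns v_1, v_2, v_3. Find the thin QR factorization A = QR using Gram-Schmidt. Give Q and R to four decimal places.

q_1 = v_1/‖v_1‖ = (2, 0, -3, 4)/5.3852 = (0.3714, 0.0000, -0.5571, 0.7428).
r_{12} = q_1·v_2 = 3.5282.
u_2 = v_2 − 3.5282·q_1 = (1.6897, 1.0000, -1.0345, -1.6207).
‖u_2‖ = 2.7480, so q_2 = (0.6149, 0.3639, -0.3764, -0.5898).
r_{13} = q_1·v_3 = 1.8570; r_{23} = q_2·v_3 = -0.5647.
u_3 = v_3 − 1.8570·q_1 + 0.5647·q_2 = (-1.3425, -3.7945, -3.1781, -1.7123).
‖u_3‖ = 5.4067, so q_3 = (-0.2483, -0.7018, -0.5878, -0.3167).

Q = [[0.3714, 0.6149, -0.2483], [0.0000, 0.3639, -0.7018], [-0.5571, -0.3764, -0.5878], [0.7428, -0.5898, -0.3167]], R = [[5.3852, 3.5282, 1.8570], [0.0000, 2.7480, -0.5647], [0.0000, 0.0000, 5.4067]]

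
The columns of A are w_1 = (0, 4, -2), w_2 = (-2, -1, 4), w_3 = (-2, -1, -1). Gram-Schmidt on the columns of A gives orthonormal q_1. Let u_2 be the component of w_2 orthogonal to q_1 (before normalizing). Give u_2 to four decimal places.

u_2 = (-2.0000, 1.4000, 2.8000)

w_1 = (0, 4, -2); ‖w_1‖ = 4.4721, so q_1 = (0.0000, 0.8944, -0.4472).
q_1·w_2 = 0.0000·(-2) + 0.8944·(-1) + (-0.4472)·4 = -2.6833.
u_2 = w_2 + 2.6833·q_1 = (-2.0000, 1.4000, 2.8000).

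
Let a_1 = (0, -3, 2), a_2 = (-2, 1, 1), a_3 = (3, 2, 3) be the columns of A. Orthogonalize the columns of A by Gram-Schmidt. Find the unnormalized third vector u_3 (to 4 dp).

a_1 = (0, -3, 2); ‖a_1‖ = 3.6056, so e_1 = (0.0000, -0.8321, 0.5547).
e_1·a_2 = 0.0000·(-2) + (-0.8321)·1 + 0.5547·1 = -0.2774.
u_2 = a_2 + 0.2774·e_1 = (-2.0000, 0.7692, 1.1538).
‖u_2‖ = 2.4337, so e_2 = (-0.8218, 0.3161, 0.4741).
e_1·a_3 = 0.0000·3 + (-0.8321)·2 + 0.5547·3 = 0.0000; e_2·a_3 = (-0.8218)·3 + 0.3161·2 + 0.4741·3 = -0.4109.
u_3 = a_3 + 0.0000·e_1 + 0.4109·e_2 = (2.6623, 2.1299, 3.1948).

u_3 = (2.6623, 2.1299, 3.1948)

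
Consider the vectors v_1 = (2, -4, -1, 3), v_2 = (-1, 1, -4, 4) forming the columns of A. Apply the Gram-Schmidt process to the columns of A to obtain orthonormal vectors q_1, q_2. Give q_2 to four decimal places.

v_1 = (2, -4, -1, 3); ‖v_1‖ = 5.4772, so q_1 = (0.3651, -0.7303, -0.1826, 0.5477).
q_1·v_2 = 0.3651·(-1) + (-0.7303)·1 + (-0.1826)·(-4) + 0.5477·4 = 1.8257.
u_2 = v_2 − 1.8257·q_1 = (-1.6667, 2.3333, -3.6667, 3.0000).
‖u_2‖ = 5.5377, so q_2 = (-0.3010, 0.4214, -0.6621, 0.5417).

q_2 = (-0.3010, 0.4214, -0.6621, 0.5417)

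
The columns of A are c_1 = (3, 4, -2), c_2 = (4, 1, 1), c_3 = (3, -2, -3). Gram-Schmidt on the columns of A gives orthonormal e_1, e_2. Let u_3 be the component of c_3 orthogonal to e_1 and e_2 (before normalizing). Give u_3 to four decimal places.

u_3 = (1.4540, -2.6656, -3.1503)

c_1 = (3, 4, -2); ‖c_1‖ = 5.3852, so e_1 = (0.5571, 0.7428, -0.3714).
e_1·c_2 = 0.5571·4 + 0.7428·1 + (-0.3714)·1 = 2.5997.
u_2 = c_2 − 2.5997·e_1 = (2.5517, -0.9310, 1.9655).
‖u_2‖ = 3.3528, so e_2 = (0.7611, -0.2777, 0.5862).
e_1·c_3 = 0.5571·3 + 0.7428·(-2) + (-0.3714)·(-3) = 1.2999; e_2·c_3 = 0.7611·3 + (-0.2777)·(-2) + 0.5862·(-3) = 1.0799.
u_3 = c_3 − 1.2999·e_1 − 1.0799·e_2 = (1.4540, -2.6656, -3.1503).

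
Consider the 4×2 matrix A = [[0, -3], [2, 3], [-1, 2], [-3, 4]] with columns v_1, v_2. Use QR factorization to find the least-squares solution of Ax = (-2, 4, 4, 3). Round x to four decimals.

v_1 = (0, 2, -1, -3); ‖v_1‖ = 3.7417, so e_1 = (0.0000, 0.5345, -0.2673, -0.8018).
e_1·v_2 = 0.0000·(-3) + 0.5345·3 + (-0.2673)·2 + (-0.8018)·4 = -2.1381.
u_2 = v_2 + 2.1381·e_1 = (-3.0000, 4.1429, 1.4286, 2.2857).
‖u_2‖ = 5.7817, so e_2 = (-0.5189, 0.7165, 0.2471, 0.3953).
Qᵀb = (-1.3363, 6.0782).
Back-substitute: x_2 = 6.0782/5.7817 = 1.0513.
x_1 = (-1.3363 + 2.1381·1.0513)/3.7417 = 0.2436.

x = (0.2436, 1.0513)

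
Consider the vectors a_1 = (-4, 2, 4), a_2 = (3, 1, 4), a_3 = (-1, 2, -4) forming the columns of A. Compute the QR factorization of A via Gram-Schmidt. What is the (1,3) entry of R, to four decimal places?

r_{13} = -1.3333

a_1 = (-4, 2, 4); ‖a_1‖ = 6.0000, so q_1 = (-0.6667, 0.3333, 0.6667).
r_{13} = q_1·a_3 = -1.3333.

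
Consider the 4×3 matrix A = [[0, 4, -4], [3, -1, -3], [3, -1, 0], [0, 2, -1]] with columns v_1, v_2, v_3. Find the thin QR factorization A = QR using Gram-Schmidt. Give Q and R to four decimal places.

v_1 = (0, 3, 3, 0); ‖v_1‖ = 4.2426, so e_1 = (0.0000, 0.7071, 0.7071, 0.0000).
e_1·v_2 = 0.0000·4 + 0.7071·(-1) + 0.7071·(-1) + 0.0000·2 = -1.4142.
u_2 = v_2 + 1.4142·e_1 = (4.0000, 0.0000, 0.0000, 2.0000).
‖u_2‖ = 4.4721, so e_2 = (0.8944, 0.0000, 0.0000, 0.4472).
e_1·v_3 = 0.0000·(-4) + 0.7071·(-3) + 0.7071·0 + 0.0000·(-1) = -2.1213; e_2·v_3 = 0.8944·(-4) + 0.0000·(-3) + 0.0000·0 + 0.4472·(-1) = -4.0249.
u_3 = v_3 + 2.1213·e_1 + 4.0249·e_2 = (-0.4000, -1.5000, 1.5000, 0.8000).
‖u_3‖ = 2.3022, so e_3 = (-0.1737, -0.6516, 0.6516, 0.3475).

Q = [[0.0000, 0.8944, -0.1737], [0.7071, 0.0000, -0.6516], [0.7071, 0.0000, 0.6516], [0.0000, 0.4472, 0.3475]], R = [[4.2426, -1.4142, -2.1213], [0.0000, 4.4721, -4.0249], [0.0000, 0.0000, 2.3022]]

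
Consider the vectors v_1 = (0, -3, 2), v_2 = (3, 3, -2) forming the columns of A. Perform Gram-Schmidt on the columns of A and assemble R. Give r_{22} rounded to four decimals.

v_1 = (0, -3, 2); ‖v_1‖ = 3.6056, so q_1 = (0.0000, -0.8321, 0.5547).
q_1·v_2 = 0.0000·3 + (-0.8321)·3 + 0.5547·(-2) = -3.6056.
u_2 = v_2 + 3.6056·q_1 = (3.0000, 0.0000, 0.0000).
r_{22} = ‖u_2‖ = 3.0000.

r_{22} = 3.0000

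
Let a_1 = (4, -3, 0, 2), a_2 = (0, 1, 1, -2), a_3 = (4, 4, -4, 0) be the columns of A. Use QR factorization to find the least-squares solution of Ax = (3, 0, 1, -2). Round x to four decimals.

a_1 = (4, -3, 0, 2); ‖a_1‖ = 5.3852, so q_1 = (0.7428, -0.5571, 0.0000, 0.3714).
q_1·a_2 = 0.7428·0 + (-0.5571)·1 + 0.0000·1 + 0.3714·(-2) = -1.2999.
u_2 = a_2 + 1.2999·q_1 = (0.9655, 0.2759, 1.0000, -1.5172).
‖u_2‖ = 2.0761, so q_2 = (0.4651, 0.1329, 0.4817, -0.7308).
q_1·a_3 = 0.7428·4 + (-0.5571)·4 + 0.0000·(-4) + 0.3714·0 = 0.7428; q_2·a_3 = 0.4651·4 + 0.1329·4 + 0.4817·(-4) + (-0.7308)·0 = 0.4651.
u_3 = a_3 − 0.7428·q_1 − 0.4651·q_2 = (3.2320, 4.3520, -4.2240, 0.0640).
‖u_3‖ = 6.8726, so q_3 = (0.4703, 0.6332, -0.6146, 0.0093).
Qᵀb = (1.4856, 3.3384, 0.7776).
Back-substitute: x_3 = 0.7776/6.8726 = 0.1131.
x_2 = (3.3384 − 0.4651·0.1131)/2.0761 = 1.5827.
x_1 = (1.4856 + 1.2999·1.5827 − 0.7428·0.1131)/5.3852 = 0.6423.

x = (0.6423, 1.5827, 0.1131)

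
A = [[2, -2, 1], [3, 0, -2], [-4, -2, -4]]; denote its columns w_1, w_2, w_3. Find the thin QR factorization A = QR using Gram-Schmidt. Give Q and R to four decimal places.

Q = [[0.3714, -0.8339, 0.4082], [0.5571, -0.1516, -0.8165], [-0.7428, -0.5307, -0.4082]], R = [[5.3852, 0.7428, 2.2283], [0.0000, 2.7292, 1.5920], [0.0000, 0.0000, 3.6742]]

q_1 = w_1/‖w_1‖ = (2, 3, -4)/5.3852 = (0.3714, 0.5571, -0.7428).
r_{12} = q_1·w_2 = 0.7428.
u_2 = w_2 − 0.7428·q_1 = (-2.2759, -0.4138, -1.4483).
‖u_2‖ = 2.7292, so q_2 = (-0.8339, -0.1516, -0.5307).
r_{13} = q_1·w_3 = 2.2283; r_{23} = q_2·w_3 = 1.5920.
u_3 = w_3 − 2.2283·q_1 − 1.5920·q_2 = (1.5000, -3.0000, -1.5000).
‖u_3‖ = 3.6742, so q_3 = (0.4082, -0.8165, -0.4082).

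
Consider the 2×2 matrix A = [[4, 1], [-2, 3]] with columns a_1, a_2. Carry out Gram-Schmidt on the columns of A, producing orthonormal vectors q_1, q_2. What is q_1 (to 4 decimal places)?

a_1 = (4, -2); ‖a_1‖ = 4.4721, so q_1 = (0.8944, -0.4472).

q_1 = (0.8944, -0.4472)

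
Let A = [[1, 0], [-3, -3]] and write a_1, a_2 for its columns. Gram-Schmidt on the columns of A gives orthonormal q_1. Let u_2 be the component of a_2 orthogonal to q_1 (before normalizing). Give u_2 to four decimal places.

u_2 = (-0.9000, -0.3000)

a_1 = (1, -3); ‖a_1‖ = 3.1623, so q_1 = (0.3162, -0.9487).
q_1·a_2 = 0.3162·0 + (-0.9487)·(-3) = 2.8460.
u_2 = a_2 − 2.8460·q_1 = (-0.9000, -0.3000).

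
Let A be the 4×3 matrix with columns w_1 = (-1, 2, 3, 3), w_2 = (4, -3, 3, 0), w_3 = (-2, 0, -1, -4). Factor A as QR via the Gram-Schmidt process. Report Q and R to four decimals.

e_1 = w_1/‖w_1‖ = (-1, 2, 3, 3)/4.7958 = (-0.2085, 0.4170, 0.6255, 0.6255).
r_{12} = e_1·w_2 = -0.2085.
u_2 = w_2 + 0.2085·e_1 = (3.9565, -2.9130, 3.1304, 0.1304).
‖u_2‖ = 5.8272, so e_2 = (0.6790, -0.4999, 0.5372, 0.0224).
r_{13} = e_1·w_3 = -2.7107; r_{23} = e_2·w_3 = -1.9847.
u_3 = w_3 + 2.7107·e_1 + 1.9847·e_2 = (-1.2177, 0.1383, 1.7618, -2.2599).
‖u_3‖ = 3.1166, so e_3 = (-0.3907, 0.0444, 0.5653, -0.7251).

Q = [[-0.2085, 0.6790, -0.3907], [0.4170, -0.4999, 0.0444], [0.6255, 0.5372, 0.5653], [0.6255, 0.0224, -0.7251]], R = [[4.7958, -0.2085, -2.7107], [0.0000, 5.8272, -1.9847], [0.0000, 0.0000, 3.1166]]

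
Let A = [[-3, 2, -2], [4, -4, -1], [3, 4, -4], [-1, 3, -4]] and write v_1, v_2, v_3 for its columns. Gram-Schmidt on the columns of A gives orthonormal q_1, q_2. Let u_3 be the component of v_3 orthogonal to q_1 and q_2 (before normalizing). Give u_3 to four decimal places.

u_3 = (-1.8478, -2.2063, 0.3627, -2.1935)

v_1 = (-3, 4, 3, -1); ‖v_1‖ = 5.9161, so q_1 = (-0.5071, 0.6761, 0.5071, -0.1690).
q_1·v_2 = (-0.5071)·2 + 0.6761·(-4) + 0.5071·4 + (-0.1690)·3 = -2.1974.
u_2 = v_2 + 2.1974·q_1 = (0.8857, -2.5143, 5.1143, 2.6286).
‖u_2‖ = 6.3381, so q_2 = (0.1397, -0.3967, 0.8069, 0.4147).
q_1·v_3 = (-0.5071)·(-2) + 0.6761·(-1) + 0.5071·(-4) + (-0.1690)·(-4) = -1.0142; q_2·v_3 = 0.1397·(-2) + (-0.3967)·(-1) + 0.8069·(-4) + 0.4147·(-4) = -4.7693.
u_3 = v_3 + 1.0142·q_1 + 4.7693·q_2 = (-1.8478, -2.2063, 0.3627, -2.1935).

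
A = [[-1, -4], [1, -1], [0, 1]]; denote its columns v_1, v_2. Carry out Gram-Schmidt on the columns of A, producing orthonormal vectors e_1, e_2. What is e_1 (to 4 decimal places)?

e_1 = v_1/‖v_1‖ = (-1, 1, 0)/1.4142 = (-0.7071, 0.7071, 0.0000).

e_1 = (-0.7071, 0.7071, 0.0000)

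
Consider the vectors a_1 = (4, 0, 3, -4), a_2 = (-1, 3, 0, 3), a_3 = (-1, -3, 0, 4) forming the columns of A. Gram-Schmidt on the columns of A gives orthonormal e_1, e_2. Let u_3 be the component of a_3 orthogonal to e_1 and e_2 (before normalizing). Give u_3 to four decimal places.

u_3 = (1.1185, -2.1052, 1.8126, 2.4780)

a_1 = (4, 0, 3, -4); ‖a_1‖ = 6.4031, so e_1 = (0.6247, 0.0000, 0.4685, -0.6247).
e_1·a_2 = 0.6247·(-1) + 0.0000·3 + 0.4685·0 + (-0.6247)·3 = -2.4988.
u_2 = a_2 + 2.4988·e_1 = (0.5610, 3.0000, 1.1707, 1.4390).
‖u_2‖ = 3.5716, so e_2 = (0.1571, 0.8400, 0.3278, 0.4029).
e_1·a_3 = 0.6247·(-1) + 0.0000·(-3) + 0.4685·0 + (-0.6247)·4 = -3.1235; e_2·a_3 = 0.1571·(-1) + 0.8400·(-3) + 0.3278·0 + 0.4029·4 = -1.0653.
u_3 = a_3 + 3.1235·e_1 + 1.0653·e_2 = (1.1185, -2.1052, 1.8126, 2.4780).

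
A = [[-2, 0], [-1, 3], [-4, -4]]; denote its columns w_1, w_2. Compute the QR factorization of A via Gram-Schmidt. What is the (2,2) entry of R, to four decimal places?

r_{22} = 4.1173

q_1 = w_1/‖w_1‖ = (-2, -1, -4)/4.5826 = (-0.4364, -0.2182, -0.8729).
r_{12} = q_1·w_2 = 2.8368.
u_2 = w_2 − 2.8368·q_1 = (1.2381, 3.6190, -1.5238).
r_{22} = ‖u_2‖ = 4.1173.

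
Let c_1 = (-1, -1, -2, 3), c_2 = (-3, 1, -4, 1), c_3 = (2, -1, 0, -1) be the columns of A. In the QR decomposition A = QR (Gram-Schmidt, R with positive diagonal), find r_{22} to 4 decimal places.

r_{22} = 3.9665

q_1 = c_1/‖c_1‖ = (-1, -1, -2, 3)/3.8730 = (-0.2582, -0.2582, -0.5164, 0.7746).
r_{12} = q_1·c_2 = 3.3566.
u_2 = c_2 − 3.3566·q_1 = (-2.1333, 1.8667, -2.2667, -1.6000).
r_{22} = ‖u_2‖ = 3.9665.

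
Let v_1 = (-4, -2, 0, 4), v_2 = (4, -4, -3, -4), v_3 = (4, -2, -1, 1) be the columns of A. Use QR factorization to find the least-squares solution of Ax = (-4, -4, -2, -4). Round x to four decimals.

e_1 = v_1/‖v_1‖ = (-4, -2, 0, 4)/6.0000 = (-0.6667, -0.3333, 0.0000, 0.6667).
r_{12} = e_1·v_2 = -4.0000.
u_2 = v_2 + 4.0000·e_1 = (1.3333, -5.3333, -3.0000, -1.3333).
‖u_2‖ = 6.4031, so e_2 = (0.2082, -0.8329, -0.4685, -0.2082).
r_{13} = e_1·v_3 = -1.3333; r_{23} = e_2·v_3 = 2.7591.
u_3 = v_3 + 1.3333·e_1 − 2.7591·e_2 = (2.5366, -0.1463, 0.2927, 2.4634).
‖u_3‖ = 3.5510, so e_3 = (0.7143, -0.0412, 0.0824, 0.6937).
Qᵀb = (1.3333, 4.2687, -5.6322).
Back-substitute: x_3 = -5.6322/3.5510 = -1.5861.
x_2 = (4.2687 − 2.7591·(-1.5861))/6.4031 = 1.3501.
x_1 = (1.3333 + 4.0000·1.3501 + 1.3333·(-1.5861))/6.0000 = 0.7698.

x = (0.7698, 1.3501, -1.5861)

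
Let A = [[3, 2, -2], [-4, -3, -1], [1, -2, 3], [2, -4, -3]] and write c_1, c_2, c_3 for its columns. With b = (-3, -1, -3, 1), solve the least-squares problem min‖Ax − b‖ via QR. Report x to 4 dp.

c_1 = (3, -4, 1, 2); ‖c_1‖ = 5.4772, so e_1 = (0.5477, -0.7303, 0.1826, 0.3651).
e_1·c_2 = 0.5477·2 + (-0.7303)·(-3) + 0.1826·(-2) + 0.3651·(-4) = 1.4606.
u_2 = c_2 − 1.4606·e_1 = (1.2000, -1.9333, -2.2667, -4.5333).
‖u_2‖ = 5.5558, so e_2 = (0.2160, -0.3480, -0.4080, -0.8160).
e_1·c_3 = 0.5477·(-2) + (-0.7303)·(-1) + 0.1826·3 + 0.3651·(-3) = -0.9129; e_2·c_3 = 0.2160·(-2) + (-0.3480)·(-1) + (-0.4080)·3 + (-0.8160)·(-3) = 1.1400.
u_3 = c_3 + 0.9129·e_1 − 1.1400·e_2 = (-1.7462, -1.2700, 3.6317, -1.7365).
‖u_3‖ = 4.5681, so e_3 = (-0.3823, -0.2780, 0.7950, -0.3801).
Qᵀb = (-1.0954, 0.1080, -1.3404).
Back-substitute: x_3 = -1.3404/4.5681 = -0.2934.
x_2 = (0.1080 − 1.1400·(-0.2934))/5.5558 = 0.0796.
x_1 = (-1.0954 − 1.4606·0.0796 + 0.9129·(-0.2934))/5.4772 = -0.2701.

x = (-0.2701, 0.0796, -0.2934)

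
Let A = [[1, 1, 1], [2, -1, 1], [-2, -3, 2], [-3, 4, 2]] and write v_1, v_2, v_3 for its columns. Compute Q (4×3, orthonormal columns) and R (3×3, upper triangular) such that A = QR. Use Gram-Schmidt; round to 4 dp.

Q = [[0.2357, 0.2819, 0.5309], [0.4714, -0.0451, 0.6575], [-0.4714, -0.7667, 0.4120], [-0.7071, 0.5750, 0.3406]], R = [[4.2426, -1.6499, -1.6499], [0.0000, 4.9272, -0.1466], [0.0000, 0.0000, 2.6938]]

v_1 = (1, 2, -2, -3); ‖v_1‖ = 4.2426, so q_1 = (0.2357, 0.4714, -0.4714, -0.7071).
q_1·v_2 = 0.2357·1 + 0.4714·(-1) + (-0.4714)·(-3) + (-0.7071)·4 = -1.6499.
u_2 = v_2 + 1.6499·q_1 = (1.3889, -0.2222, -3.7778, 2.8333).
‖u_2‖ = 4.9272, so q_2 = (0.2819, -0.0451, -0.7667, 0.5750).
q_1·v_3 = 0.2357·1 + 0.4714·1 + (-0.4714)·2 + (-0.7071)·2 = -1.6499; q_2·v_3 = 0.2819·1 + (-0.0451)·1 + (-0.7667)·2 + 0.5750·2 = -0.1466.
u_3 = v_3 + 1.6499·q_1 + 0.1466·q_2 = (1.4302, 1.7712, 1.1098, 0.9176).
‖u_3‖ = 2.6938, so q_3 = (0.5309, 0.6575, 0.4120, 0.3406).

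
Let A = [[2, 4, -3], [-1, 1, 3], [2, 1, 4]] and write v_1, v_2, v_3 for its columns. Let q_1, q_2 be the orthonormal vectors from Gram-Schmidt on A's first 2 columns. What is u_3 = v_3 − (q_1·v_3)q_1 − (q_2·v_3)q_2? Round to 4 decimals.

u_3 = (-1.8889, 3.7778, 3.7778)

q_1 = v_1/‖v_1‖ = (2, -1, 2)/3.0000 = (0.6667, -0.3333, 0.6667).
r_{12} = q_1·v_2 = 3.0000.
u_2 = v_2 − 3.0000·q_1 = (2.0000, 2.0000, -1.0000).
‖u_2‖ = 3.0000, so q_2 = (0.6667, 0.6667, -0.3333).
r_{13} = q_1·v_3 = -0.3333; r_{23} = q_2·v_3 = -1.3333.
u_3 = v_3 + 0.3333·q_1 + 1.3333·q_2 = (-1.8889, 3.7778, 3.7778).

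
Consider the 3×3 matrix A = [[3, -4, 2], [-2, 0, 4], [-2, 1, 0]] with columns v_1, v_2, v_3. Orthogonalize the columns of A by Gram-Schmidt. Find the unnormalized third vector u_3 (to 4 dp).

u_3 = (-0.3441, 0.8602, -1.3763)

v_1 = (3, -2, -2); ‖v_1‖ = 4.1231, so e_1 = (0.7276, -0.4851, -0.4851).
e_1·v_2 = 0.7276·(-4) + (-0.4851)·0 + (-0.4851)·1 = -3.3955.
u_2 = v_2 + 3.3955·e_1 = (-1.5294, -1.6471, -0.6471).
‖u_2‖ = 2.3389, so e_2 = (-0.6539, -0.7042, -0.2766).
e_1·v_3 = 0.7276·2 + (-0.4851)·4 + (-0.4851)·0 = -0.4851; e_2·v_3 = (-0.6539)·2 + (-0.7042)·4 + (-0.2766)·0 = -4.1246.
u_3 = v_3 + 0.4851·e_1 + 4.1246·e_2 = (-0.3441, 0.8602, -1.3763).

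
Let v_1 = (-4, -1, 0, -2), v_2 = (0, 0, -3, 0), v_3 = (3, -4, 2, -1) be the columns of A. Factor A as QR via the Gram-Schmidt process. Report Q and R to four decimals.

Q = [[-0.8729, 0.0000, 0.3769], [-0.2182, 0.0000, -0.8697], [0.0000, -1.0000, 0.0000], [-0.4364, 0.0000, -0.3189]], R = [[4.5826, 0.0000, -1.3093], [0.0000, 3.0000, -2.0000], [0.0000, 0.0000, 4.9281]]

q_1 = v_1/‖v_1‖ = (-4, -1, 0, -2)/4.5826 = (-0.8729, -0.2182, 0.0000, -0.4364).
r_{12} = q_1·v_2 = 0.0000.
u_2 = v_2 + 0.0000·q_1 = (0.0000, 0.0000, -3.0000, 0.0000).
‖u_2‖ = 3.0000, so q_2 = (0.0000, 0.0000, -1.0000, 0.0000).
r_{13} = q_1·v_3 = -1.3093; r_{23} = q_2·v_3 = -2.0000.
u_3 = v_3 + 1.3093·q_1 + 2.0000·q_2 = (1.8571, -4.2857, 0.0000, -1.5714).
‖u_3‖ = 4.9281, so q_3 = (0.3769, -0.8697, 0.0000, -0.3189).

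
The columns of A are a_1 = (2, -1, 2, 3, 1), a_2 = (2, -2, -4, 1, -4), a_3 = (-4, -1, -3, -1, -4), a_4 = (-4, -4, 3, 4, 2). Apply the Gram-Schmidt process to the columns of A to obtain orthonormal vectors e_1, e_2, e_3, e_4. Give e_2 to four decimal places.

e_2 = (0.3638, -0.3390, -0.5787, 0.2315, -0.6035)

e_1 = a_1/‖a_1‖ = (2, -1, 2, 3, 1)/4.3589 = (0.4588, -0.2294, 0.4588, 0.6882, 0.2294).
r_{12} = e_1·a_2 = -0.6882.
u_2 = a_2 + 0.6882·e_1 = (2.3158, -2.1579, -3.6842, 1.4737, -3.8421).
‖u_2‖ = 6.3660, so e_2 = (0.3638, -0.3390, -0.5787, 0.2315, -0.6035).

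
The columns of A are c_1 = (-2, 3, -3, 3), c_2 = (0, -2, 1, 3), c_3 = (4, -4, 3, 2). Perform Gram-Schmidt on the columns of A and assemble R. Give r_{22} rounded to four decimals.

e_1 = c_1/‖c_1‖ = (-2, 3, -3, 3)/5.5678 = (-0.3592, 0.5388, -0.5388, 0.5388).
r_{12} = e_1·c_2 = 0.0000.
u_2 = c_2 + 0.0000·e_1 = (0.0000, -2.0000, 1.0000, 3.0000).
r_{22} = ‖u_2‖ = 3.7417.

r_{22} = 3.7417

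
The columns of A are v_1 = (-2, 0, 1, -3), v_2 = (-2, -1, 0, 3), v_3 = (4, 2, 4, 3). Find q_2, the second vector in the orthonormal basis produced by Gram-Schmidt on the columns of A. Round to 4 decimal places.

q_2 = (-0.7766, -0.2861, 0.1022, 0.5518)

q_1 = v_1/‖v_1‖ = (-2, 0, 1, -3)/3.7417 = (-0.5345, 0.0000, 0.2673, -0.8018).
r_{12} = q_1·v_2 = -1.3363.
u_2 = v_2 + 1.3363·q_1 = (-2.7143, -1.0000, 0.3571, 1.9286).
‖u_2‖ = 3.4949, so q_2 = (-0.7766, -0.2861, 0.1022, 0.5518).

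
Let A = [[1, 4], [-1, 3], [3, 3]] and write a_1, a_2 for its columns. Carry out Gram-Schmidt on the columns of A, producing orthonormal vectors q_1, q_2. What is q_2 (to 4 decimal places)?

a_1 = (1, -1, 3); ‖a_1‖ = 3.3166, so q_1 = (0.3015, -0.3015, 0.9045).
q_1·a_2 = 0.3015·4 + (-0.3015)·3 + 0.9045·3 = 3.0151.
u_2 = a_2 − 3.0151·q_1 = (3.0909, 3.9091, 0.2727).
‖u_2‖ = 4.9909, so q_2 = (0.6193, 0.7832, 0.0546).

q_2 = (0.6193, 0.7832, 0.0546)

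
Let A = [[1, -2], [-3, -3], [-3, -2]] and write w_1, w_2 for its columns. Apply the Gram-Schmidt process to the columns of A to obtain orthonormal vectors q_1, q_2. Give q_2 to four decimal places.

q_2 = (-0.9428, -0.3328, 0.0185)

w_1 = (1, -3, -3); ‖w_1‖ = 4.3589, so q_1 = (0.2294, -0.6882, -0.6882).
q_1·w_2 = 0.2294·(-2) + (-0.6882)·(-3) + (-0.6882)·(-2) = 2.9824.
u_2 = w_2 − 2.9824·q_1 = (-2.6842, -0.9474, 0.0526).
‖u_2‖ = 2.8470, so q_2 = (-0.9428, -0.3328, 0.0185).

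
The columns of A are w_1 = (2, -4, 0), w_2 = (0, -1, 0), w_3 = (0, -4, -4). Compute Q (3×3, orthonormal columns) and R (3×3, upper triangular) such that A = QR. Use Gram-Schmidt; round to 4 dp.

Q = [[0.4472, -0.8944, 0.0000], [-0.8944, -0.4472, 0.0000], [0.0000, 0.0000, -1.0000]], R = [[4.4721, 0.8944, 3.5777], [0.0000, 0.4472, 1.7889], [0.0000, 0.0000, 4.0000]]

w_1 = (2, -4, 0); ‖w_1‖ = 4.4721, so q_1 = (0.4472, -0.8944, 0.0000).
q_1·w_2 = 0.4472·0 + (-0.8944)·(-1) + 0.0000·0 = 0.8944.
u_2 = w_2 − 0.8944·q_1 = (-0.4000, -0.2000, 0.0000).
‖u_2‖ = 0.4472, so q_2 = (-0.8944, -0.4472, 0.0000).
q_1·w_3 = 0.4472·0 + (-0.8944)·(-4) + 0.0000·(-4) = 3.5777; q_2·w_3 = (-0.8944)·0 + (-0.4472)·(-4) + 0.0000·(-4) = 1.7889.
u_3 = w_3 − 3.5777·q_1 − 1.7889·q_2 = (0.0000, 0.0000, -4.0000).
‖u_3‖ = 4.0000, so q_3 = (0.0000, 0.0000, -1.0000).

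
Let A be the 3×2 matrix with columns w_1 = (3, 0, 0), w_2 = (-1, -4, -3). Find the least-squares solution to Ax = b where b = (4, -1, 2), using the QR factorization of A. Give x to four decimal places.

w_1 = (3, 0, 0); ‖w_1‖ = 3.0000, so q_1 = (1.0000, 0.0000, 0.0000).
q_1·w_2 = 1.0000·(-1) + 0.0000·(-4) + 0.0000·(-3) = -1.0000.
u_2 = w_2 + 1.0000·q_1 = (0.0000, -4.0000, -3.0000).
‖u_2‖ = 5.0000, so q_2 = (0.0000, -0.8000, -0.6000).
Qᵀb = (4.0000, -0.4000).
Back-substitute: x_2 = -0.4000/5.0000 = -0.0800.
x_1 = (4.0000 + 1.0000·(-0.0800))/3.0000 = 1.3067.

x = (1.3067, -0.0800)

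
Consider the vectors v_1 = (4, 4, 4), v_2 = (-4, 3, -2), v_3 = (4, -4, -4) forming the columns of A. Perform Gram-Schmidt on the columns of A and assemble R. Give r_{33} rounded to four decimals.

r_{33} = 4.5291

e_1 = v_1/‖v_1‖ = (4, 4, 4)/6.9282 = (0.5774, 0.5774, 0.5774).
r_{12} = e_1·v_2 = -1.7321.
u_2 = v_2 + 1.7321·e_1 = (-3.0000, 4.0000, -1.0000).
‖u_2‖ = 5.0990, so e_2 = (-0.5883, 0.7845, -0.1961).
r_{13} = e_1·v_3 = -2.3094; r_{23} = e_2·v_3 = -4.7068.
u_3 = v_3 + 2.3094·e_1 + 4.7068·e_2 = (2.5641, 1.0256, -3.5897).
r_{33} = ‖u_3‖ = 4.5291.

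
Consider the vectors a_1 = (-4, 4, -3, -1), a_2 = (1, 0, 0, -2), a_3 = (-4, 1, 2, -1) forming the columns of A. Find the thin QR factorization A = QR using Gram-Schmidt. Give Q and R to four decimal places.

q_1 = a_1/‖a_1‖ = (-4, 4, -3, -1)/6.4807 = (-0.6172, 0.6172, -0.4629, -0.1543).
r_{12} = q_1·a_2 = -0.3086.
u_2 = a_2 + 0.3086·q_1 = (0.8095, 0.1905, -0.1429, -2.0476).
‖u_2‖ = 2.2147, so q_2 = (0.3655, 0.0860, -0.0645, -0.9246).
r_{13} = q_1·a_3 = 2.3146; r_{23} = q_2·a_3 = -0.5805.
u_3 = a_3 − 2.3146·q_1 + 0.5805·q_2 = (-2.3592, -0.3786, 3.0340, -1.1796).
‖u_3‖ = 4.0380, so q_3 = (-0.5842, -0.0938, 0.7513, -0.2921).

Q = [[-0.6172, 0.3655, -0.5842], [0.6172, 0.0860, -0.0938], [-0.4629, -0.0645, 0.7513], [-0.1543, -0.9246, -0.2921]], R = [[6.4807, -0.3086, 2.3146], [0.0000, 2.2147, -0.5805], [0.0000, 0.0000, 4.0380]]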